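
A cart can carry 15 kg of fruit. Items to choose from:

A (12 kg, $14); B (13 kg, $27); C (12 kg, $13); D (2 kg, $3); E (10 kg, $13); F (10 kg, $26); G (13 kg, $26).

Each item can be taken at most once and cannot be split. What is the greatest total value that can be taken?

$30

Check high-value combinations within 15 kg:
- B+D: weight 13+2=15, value 27+3=30
- D+F: weight 2+10=12, value 3+26=29
- D+G: weight 2+13=15, value 3+26=29
Best: $30.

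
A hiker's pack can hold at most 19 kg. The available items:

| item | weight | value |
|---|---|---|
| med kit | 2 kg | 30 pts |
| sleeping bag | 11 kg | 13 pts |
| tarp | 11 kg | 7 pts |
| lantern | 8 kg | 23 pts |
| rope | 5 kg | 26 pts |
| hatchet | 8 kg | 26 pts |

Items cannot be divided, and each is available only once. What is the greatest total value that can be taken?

Check high-value combinations within 19 kg:
- med kit+rope+hatchet: weight 2+5+8=15, value 30+26+26=82
- med kit+lantern+rope: weight 2+8+5=15, value 30+23+26=79
- med kit+lantern+hatchet: weight 2+8+8=18, value 30+23+26=79
- med kit+sleeping bag+rope: weight 2+11+5=18, value 30+13+26=69
- med kit+tarp+rope: weight 2+11+5=18, value 30+7+26=63
Best: 82 pts.

82 pts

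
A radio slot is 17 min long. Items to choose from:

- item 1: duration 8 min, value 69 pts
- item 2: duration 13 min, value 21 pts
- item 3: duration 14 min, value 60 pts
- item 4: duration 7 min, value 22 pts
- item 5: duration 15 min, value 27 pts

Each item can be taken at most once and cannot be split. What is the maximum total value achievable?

Check high-value combinations within 17 min:
- item 1+item 4: duration 8+7=15, value 69+22=91
- item 1: duration 8, value 69
- item 3: duration 14, value 60
- item 5: duration 15, value 27
- item 4: duration 7, value 22
Best: 91 pts.

91 pts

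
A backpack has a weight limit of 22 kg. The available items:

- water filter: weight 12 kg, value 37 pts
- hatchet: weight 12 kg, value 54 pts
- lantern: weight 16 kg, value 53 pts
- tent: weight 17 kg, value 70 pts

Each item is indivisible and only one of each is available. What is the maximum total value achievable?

70 pts

This is a 0/1 knapsack; check combinations near the capacity.
- tent: weight 17, value 70
- hatchet: weight 12, value 54
- lantern: weight 16, value 53
Best: 70 pts.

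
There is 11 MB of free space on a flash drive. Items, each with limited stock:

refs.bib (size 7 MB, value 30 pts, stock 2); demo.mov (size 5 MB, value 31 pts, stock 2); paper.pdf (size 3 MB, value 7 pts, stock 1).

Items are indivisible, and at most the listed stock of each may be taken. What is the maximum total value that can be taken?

Best selections within size 11 and stock limits:
- 2×demo.mov: size 10, value 62
- 1×demo.mov + 1×paper.pdf: size 8, value 38
- 1×refs.bib + 1×paper.pdf: size 10, value 37
Best: 62 pts.

62 pts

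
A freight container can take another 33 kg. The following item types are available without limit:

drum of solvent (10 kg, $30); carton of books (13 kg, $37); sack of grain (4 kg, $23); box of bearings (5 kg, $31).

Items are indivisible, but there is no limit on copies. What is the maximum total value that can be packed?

$201

Best value-per-unit is box of bearings at 31/5; filling with it alone gives 6×31 = 186.
Optimal mix: 2×sack of grain + 5×box of bearings → weight 33, value 201.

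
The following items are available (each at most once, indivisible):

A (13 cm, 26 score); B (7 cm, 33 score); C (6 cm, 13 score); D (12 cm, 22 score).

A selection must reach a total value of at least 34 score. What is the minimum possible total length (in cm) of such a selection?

Subsets with value ≥ 34, sorted by total length:
- B+C: length 13, value 46
- C+D: length 18, value 35
Minimum length: 13 cm.

13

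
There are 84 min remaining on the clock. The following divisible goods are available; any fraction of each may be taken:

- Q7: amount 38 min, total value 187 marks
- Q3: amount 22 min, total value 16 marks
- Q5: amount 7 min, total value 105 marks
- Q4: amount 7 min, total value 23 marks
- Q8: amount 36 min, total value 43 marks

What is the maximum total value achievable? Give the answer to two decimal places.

Take in order of value per unit:
- Q5 (105/7 per unit): all 7 → value 105, running total 105.00
- Q7 (187/38 per unit): all 38 → value 187, running total 292.00
- Q4 (23/7 per unit): all 7 → value 23, running total 315.00
- Q8 (43/36 per unit): 32 of 36 → value 32×43/36 = 38.2222, running total 353.22
Total 353.22.

353.22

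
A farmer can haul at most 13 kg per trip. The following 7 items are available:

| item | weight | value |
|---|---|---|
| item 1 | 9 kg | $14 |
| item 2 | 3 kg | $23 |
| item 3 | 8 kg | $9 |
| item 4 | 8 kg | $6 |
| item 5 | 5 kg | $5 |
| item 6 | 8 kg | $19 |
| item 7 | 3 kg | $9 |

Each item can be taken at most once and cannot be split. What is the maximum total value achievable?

This is a 0/1 knapsack; check combinations near the capacity.
- item 2+item 6: weight 3+8=11, value 23+19=42
- item 2+item 5+item 7: weight 3+5+3=11, value 23+5+9=37
- item 1+item 2: weight 9+3=12, value 14+23=37
- item 2+item 7: weight 3+3=6, value 23+9=32
Best: $42.

$42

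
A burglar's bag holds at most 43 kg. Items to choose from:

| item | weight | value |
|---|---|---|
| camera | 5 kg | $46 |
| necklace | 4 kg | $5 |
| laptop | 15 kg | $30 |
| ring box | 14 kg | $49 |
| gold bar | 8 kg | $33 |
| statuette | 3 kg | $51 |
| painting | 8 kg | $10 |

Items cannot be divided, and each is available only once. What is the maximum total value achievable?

Check high-value combinations within 43 kg:
- camera+necklace+ring box+gold bar+statuette+painting: weight 5+4+14+8+3+8=42, value 46+5+49+33+51+10=194
- camera+ring box+gold bar+statuette+painting: weight 5+14+8+3+8=38, value 46+49+33+51+10=189
- camera+necklace+ring box+gold bar+statuette: weight 5+4+14+8+3=34, value 46+5+49+33+51=184
Best: $194.

$194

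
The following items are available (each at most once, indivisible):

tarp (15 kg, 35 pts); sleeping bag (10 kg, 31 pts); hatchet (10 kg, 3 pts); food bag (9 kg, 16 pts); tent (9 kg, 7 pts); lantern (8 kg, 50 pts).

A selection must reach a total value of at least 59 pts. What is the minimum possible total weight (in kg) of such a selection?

Subsets with value ≥ 59, sorted by total weight:
- food bag+lantern: weight 17, value 66
- sleeping bag+lantern: weight 18, value 81
- tarp+lantern: weight 23, value 85
Minimum weight: 17 kg.

17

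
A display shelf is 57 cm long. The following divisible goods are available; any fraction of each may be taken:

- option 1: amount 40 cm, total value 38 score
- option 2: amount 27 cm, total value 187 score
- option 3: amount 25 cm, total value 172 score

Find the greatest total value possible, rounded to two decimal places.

363.75

Take in order of value per unit:
- option 2 (187/27 per unit): all 27 → value 187, running total 187.00
- option 3 (172/25 per unit): all 25 → value 172, running total 359.00
- option 1 (38/40 per unit): 5 of 40 → value 5×38/40 = 4.7500, running total 363.75
Total 363.75.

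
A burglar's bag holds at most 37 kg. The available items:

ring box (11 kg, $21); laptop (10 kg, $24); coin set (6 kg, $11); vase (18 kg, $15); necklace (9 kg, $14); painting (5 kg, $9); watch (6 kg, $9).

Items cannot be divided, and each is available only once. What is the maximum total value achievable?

This is a 0/1 knapsack; check combinations near the capacity.
- ring box+laptop+coin set+necklace: weight 11+10+6+9=36, value 21+24+11+14=70
- ring box+laptop+necklace+painting: weight 11+10+9+5=35, value 21+24+14+9=68
- ring box+laptop+necklace+watch: weight 11+10+9+6=36, value 21+24+14+9=68
- laptop+coin set+necklace+painting+watch: weight 10+6+9+5+6=36, value 24+11+14+9+9=67
Best: $70.

$70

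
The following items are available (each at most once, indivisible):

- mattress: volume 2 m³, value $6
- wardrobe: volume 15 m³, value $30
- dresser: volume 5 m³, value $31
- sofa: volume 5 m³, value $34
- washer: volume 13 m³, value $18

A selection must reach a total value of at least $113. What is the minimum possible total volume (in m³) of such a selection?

38

Subsets with value ≥ 113, sorted by total volume:
- wardrobe+dresser+sofa+washer: volume 38, value 113
- mattress+wardrobe+dresser+sofa+washer: volume 40, value 119
Minimum volume: 38 m³.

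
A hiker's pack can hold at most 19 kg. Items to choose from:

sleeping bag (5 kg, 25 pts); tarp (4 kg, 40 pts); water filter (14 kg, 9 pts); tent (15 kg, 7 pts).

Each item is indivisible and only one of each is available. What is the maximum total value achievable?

65 pts

This is a 0/1 knapsack; check combinations near the capacity.
- sleeping bag+tarp: weight 5+4=9, value 25+40=65
- tarp+water filter: weight 4+14=18, value 40+9=49
- tarp+tent: weight 4+15=19, value 40+7=47
- tarp: weight 4, value 40
- sleeping bag+water filter: weight 5+14=19, value 25+9=34
Best: 65 pts.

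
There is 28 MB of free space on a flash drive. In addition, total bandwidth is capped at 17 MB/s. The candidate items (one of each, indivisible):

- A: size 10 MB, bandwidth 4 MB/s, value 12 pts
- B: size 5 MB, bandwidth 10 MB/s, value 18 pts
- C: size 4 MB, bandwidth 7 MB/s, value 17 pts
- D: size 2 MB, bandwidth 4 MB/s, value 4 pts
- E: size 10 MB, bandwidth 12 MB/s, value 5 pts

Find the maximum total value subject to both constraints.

Feasible sets respecting both limits:
- B+C: size 9, bandwidth 17, value 35
- A+C+D: size 16, bandwidth 15, value 33
- A+B: size 15, bandwidth 14, value 30
Best: 35 pts.

35 pts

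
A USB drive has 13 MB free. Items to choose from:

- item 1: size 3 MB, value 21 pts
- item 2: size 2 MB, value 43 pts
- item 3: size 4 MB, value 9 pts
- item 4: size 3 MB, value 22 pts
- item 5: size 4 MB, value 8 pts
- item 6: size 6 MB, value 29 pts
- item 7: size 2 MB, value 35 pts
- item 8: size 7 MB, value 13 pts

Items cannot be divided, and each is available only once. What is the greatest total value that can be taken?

129 pts

Check high-value combinations within 13 MB:
- item 2+item 4+item 6+item 7: size 2+3+6+2=13, value 43+22+29+35=129
- item 1+item 2+item 6+item 7: size 3+2+6+2=13, value 21+43+29+35=128
- item 1+item 2+item 4+item 7: size 3+2+3+2=10, value 21+43+22+35=121
- item 2+item 3+item 4+item 7: size 2+4+3+2=11, value 43+9+22+35=109
Best: 129 pts.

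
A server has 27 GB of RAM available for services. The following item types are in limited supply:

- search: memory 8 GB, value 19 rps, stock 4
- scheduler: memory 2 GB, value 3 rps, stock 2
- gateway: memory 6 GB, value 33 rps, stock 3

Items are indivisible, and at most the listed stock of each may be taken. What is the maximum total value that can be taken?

118 rps

Top feasible selections:
- 1×search + 3×gateway: memory 26, value 118
- 2×scheduler + 3×gateway: memory 22, value 105
- 1×scheduler + 3×gateway: memory 20, value 102
- 3×gateway: memory 18, value 99
Best: 118 rps.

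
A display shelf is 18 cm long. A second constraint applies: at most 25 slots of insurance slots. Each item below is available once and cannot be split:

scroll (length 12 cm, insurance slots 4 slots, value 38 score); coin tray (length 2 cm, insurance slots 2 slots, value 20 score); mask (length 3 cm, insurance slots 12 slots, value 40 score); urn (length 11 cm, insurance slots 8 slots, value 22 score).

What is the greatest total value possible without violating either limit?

98 score

Feasible sets respecting both limits:
- scroll+coin tray+mask: length 17, insurance slots 18, value 98
- coin tray+mask+urn: length 16, insurance slots 22, value 82
- scroll+mask: length 15, insurance slots 16, value 78
- mask+urn: length 14, insurance slots 20, value 62
Best: 98 score.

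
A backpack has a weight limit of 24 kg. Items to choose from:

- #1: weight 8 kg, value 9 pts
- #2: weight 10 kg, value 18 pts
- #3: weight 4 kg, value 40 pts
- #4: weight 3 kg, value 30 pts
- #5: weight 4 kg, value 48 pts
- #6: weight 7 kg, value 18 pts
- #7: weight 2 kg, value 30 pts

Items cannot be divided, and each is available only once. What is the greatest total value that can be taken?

166 pts

Check high-value combinations within 24 kg:
- #3+#4+#5+#6+#7: weight 4+3+4+7+2=20, value 40+30+48+18+30=166
- #2+#3+#4+#5+#7: weight 10+4+3+4+2=23, value 18+40+30+48+30=166
- #1+#3+#4+#5+#7: weight 8+4+3+4+2=21, value 9+40+30+48+30=157
Best: 166 pts.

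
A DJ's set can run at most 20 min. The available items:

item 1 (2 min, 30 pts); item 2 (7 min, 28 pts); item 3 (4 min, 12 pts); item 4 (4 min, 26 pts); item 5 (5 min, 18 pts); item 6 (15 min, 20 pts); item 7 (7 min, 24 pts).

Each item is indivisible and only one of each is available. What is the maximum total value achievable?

108 pts

This is a 0/1 knapsack; check combinations near the capacity.
- item 1+item 2+item 4+item 7: duration 2+7+4+7=20, value 30+28+26+24=108
- item 1+item 2+item 4+item 5: duration 2+7+4+5=18, value 30+28+26+18=102
- item 1+item 4+item 5+item 7: duration 2+4+5+7=18, value 30+26+18+24=98
- item 1+item 2+item 3+item 4: duration 2+7+4+4=17, value 30+28+12+26=96
Best: 108 pts.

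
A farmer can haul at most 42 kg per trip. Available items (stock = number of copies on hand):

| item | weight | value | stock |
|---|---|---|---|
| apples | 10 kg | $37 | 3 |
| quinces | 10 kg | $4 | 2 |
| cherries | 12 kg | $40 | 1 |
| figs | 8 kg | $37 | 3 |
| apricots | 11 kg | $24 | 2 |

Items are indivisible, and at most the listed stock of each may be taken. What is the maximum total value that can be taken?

$151

Top feasible selections:
- 1×cherries + 3×figs: weight 36, value 151
- 1×apples + 1×cherries + 2×figs: weight 38, value 151
Best: $151.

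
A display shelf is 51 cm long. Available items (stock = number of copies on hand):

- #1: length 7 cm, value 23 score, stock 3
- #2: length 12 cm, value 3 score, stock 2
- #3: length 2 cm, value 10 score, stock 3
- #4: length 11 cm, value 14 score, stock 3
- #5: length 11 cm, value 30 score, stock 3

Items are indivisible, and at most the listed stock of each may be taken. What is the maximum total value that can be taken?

159 score

Top feasible selections:
- 3×#1 + 3×#3 + 2×#5: length 49, value 159
- 2×#1 + 2×#3 + 3×#5: length 51, value 156
Best: 159 score.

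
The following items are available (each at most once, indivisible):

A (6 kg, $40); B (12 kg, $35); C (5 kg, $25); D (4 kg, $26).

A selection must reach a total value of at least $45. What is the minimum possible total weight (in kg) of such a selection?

9

Subsets with value ≥ 45, sorted by total weight:
- C+D: weight 9, value 51
- A+D: weight 10, value 66
- A+C: weight 11, value 65
- A+C+D: weight 15, value 91
Minimum weight: 9 kg.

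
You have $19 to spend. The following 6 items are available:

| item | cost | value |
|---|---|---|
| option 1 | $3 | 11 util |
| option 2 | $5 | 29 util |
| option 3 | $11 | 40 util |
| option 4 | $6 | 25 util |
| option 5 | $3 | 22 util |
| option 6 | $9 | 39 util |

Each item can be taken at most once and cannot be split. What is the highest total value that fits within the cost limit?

91 util

Check high-value combinations within $19:
- option 2+option 3+option 5: cost 5+11+3=19, value 29+40+22=91
- option 2+option 5+option 6: cost 5+3+9=17, value 29+22+39=90
- option 1+option 2+option 4+option 5: cost 3+5+6+3=17, value 11+29+25+22=87
- option 4+option 5+option 6: cost 6+3+9=18, value 25+22+39=86
Best: 91 util.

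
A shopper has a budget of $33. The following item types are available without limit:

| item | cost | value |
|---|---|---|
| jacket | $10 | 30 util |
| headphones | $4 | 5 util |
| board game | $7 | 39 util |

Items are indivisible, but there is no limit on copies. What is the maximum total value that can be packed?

Best value-per-unit is board game at 39/7; filling with it alone gives 4×39 = 156.
Optimal mix: 1×headphones + 4×board game → cost 32, value 161.

161 util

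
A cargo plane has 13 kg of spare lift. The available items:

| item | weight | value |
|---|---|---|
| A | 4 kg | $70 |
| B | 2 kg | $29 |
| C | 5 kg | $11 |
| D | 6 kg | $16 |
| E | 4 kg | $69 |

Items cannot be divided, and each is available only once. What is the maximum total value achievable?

$168

Check high-value combinations within 13 kg:
- A+B+E: weight 4+2+4=10, value 70+29+69=168
- A+C+E: weight 4+5+4=13, value 70+11+69=150
- A+E: weight 4+4=8, value 70+69=139
- A+B+D: weight 4+2+6=12, value 70+29+16=115
- B+D+E: weight 2+6+4=12, value 29+16+69=114
Best: $168.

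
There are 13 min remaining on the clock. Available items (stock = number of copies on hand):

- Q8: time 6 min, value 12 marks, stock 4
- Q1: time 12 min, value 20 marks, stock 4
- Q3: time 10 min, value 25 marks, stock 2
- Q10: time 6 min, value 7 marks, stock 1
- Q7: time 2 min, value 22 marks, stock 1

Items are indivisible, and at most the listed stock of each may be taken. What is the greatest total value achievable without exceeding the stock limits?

Best selections within time 13 and stock limits:
- 1×Q3 + 1×Q7: time 12, value 47
- 1×Q8 + 1×Q7: time 8, value 34
Best: 47 marks.

47 marks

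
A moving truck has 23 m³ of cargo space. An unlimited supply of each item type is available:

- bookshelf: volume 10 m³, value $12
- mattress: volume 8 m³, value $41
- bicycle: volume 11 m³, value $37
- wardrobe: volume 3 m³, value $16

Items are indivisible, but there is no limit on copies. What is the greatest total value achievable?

$121

Best value-per-unit is wardrobe at 16/3; filling with it alone gives 7×16 = 112.
Optimal mix: 1×mattress + 5×wardrobe → volume 23, value 121.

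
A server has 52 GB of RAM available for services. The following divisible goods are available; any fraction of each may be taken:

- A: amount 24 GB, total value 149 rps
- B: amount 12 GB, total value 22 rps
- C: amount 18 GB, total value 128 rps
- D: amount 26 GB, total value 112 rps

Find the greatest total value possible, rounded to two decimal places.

Take in order of value per unit:
- C (128/18 per unit): all 18 → value 128, running total 128.00
- A (149/24 per unit): all 24 → value 149, running total 277.00
- D (112/26 per unit): 10 of 26 → value 10×112/26 = 43.0769, running total 320.08
Total 320.08.

320.08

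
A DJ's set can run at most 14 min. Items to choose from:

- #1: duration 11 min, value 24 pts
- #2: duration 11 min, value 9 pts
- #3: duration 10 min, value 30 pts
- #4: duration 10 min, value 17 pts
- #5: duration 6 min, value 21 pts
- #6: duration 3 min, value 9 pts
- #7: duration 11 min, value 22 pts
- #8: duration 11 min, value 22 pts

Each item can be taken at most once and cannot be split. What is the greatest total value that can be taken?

39 pts

Check high-value combinations within 14 min:
- #3+#6: duration 10+3=13, value 30+9=39
- #1+#6: duration 11+3=14, value 24+9=33
- #6+#7: duration 3+11=14, value 9+22=31
- #6+#8: duration 3+11=14, value 9+22=31
Best: 39 pts.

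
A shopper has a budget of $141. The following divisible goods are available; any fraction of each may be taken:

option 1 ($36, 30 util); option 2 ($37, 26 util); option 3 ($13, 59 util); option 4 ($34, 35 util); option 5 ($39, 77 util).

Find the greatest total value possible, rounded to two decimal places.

214.35

Take in order of value per unit:
- option 3 (59/13 per unit): all 13 → value 59, running total 59.00
- option 5 (77/39 per unit): all 39 → value 77, running total 136.00
- option 4 (35/34 per unit): all 34 → value 35, running total 171.00
- option 1 (30/36 per unit): all 36 → value 30, running total 201.00
- option 2 (26/37 per unit): 19 of 37 → value 19×26/37 = 13.3514, running total 214.35
Total 214.35.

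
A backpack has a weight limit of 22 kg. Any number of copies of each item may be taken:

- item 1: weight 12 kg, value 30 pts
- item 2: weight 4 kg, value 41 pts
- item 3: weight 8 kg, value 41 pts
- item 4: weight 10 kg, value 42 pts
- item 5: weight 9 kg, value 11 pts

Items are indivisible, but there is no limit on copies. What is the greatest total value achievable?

205 pts

Best value-per-unit is item 2 at 41/4, and filling with it alone uses weight 5×4=20. No mix of the others beats 5×41 = 205.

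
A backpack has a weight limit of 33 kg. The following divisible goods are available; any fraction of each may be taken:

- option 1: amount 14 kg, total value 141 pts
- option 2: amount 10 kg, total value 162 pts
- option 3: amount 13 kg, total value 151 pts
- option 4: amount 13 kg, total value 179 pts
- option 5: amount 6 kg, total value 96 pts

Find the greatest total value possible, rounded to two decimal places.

483.46

Take in order of value per unit:
- option 2 (162/10 per unit): all 10 → value 162, running total 162.00
- option 5 (96/6 per unit): all 6 → value 96, running total 258.00
- option 4 (179/13 per unit): all 13 → value 179, running total 437.00
- option 3 (151/13 per unit): 4 of 13 → value 4×151/13 = 46.4615, running total 483.46
Total 483.46.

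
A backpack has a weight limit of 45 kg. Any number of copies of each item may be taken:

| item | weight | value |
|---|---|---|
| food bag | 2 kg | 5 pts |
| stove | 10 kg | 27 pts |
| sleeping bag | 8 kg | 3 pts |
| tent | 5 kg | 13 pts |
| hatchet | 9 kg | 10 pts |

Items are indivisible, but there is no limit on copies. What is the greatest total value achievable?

121 pts

Best value-per-unit is stove at 27/10; filling with it alone gives 4×27 = 108.
Optimal mix: 4×stove + 1×tent → weight 45, value 121.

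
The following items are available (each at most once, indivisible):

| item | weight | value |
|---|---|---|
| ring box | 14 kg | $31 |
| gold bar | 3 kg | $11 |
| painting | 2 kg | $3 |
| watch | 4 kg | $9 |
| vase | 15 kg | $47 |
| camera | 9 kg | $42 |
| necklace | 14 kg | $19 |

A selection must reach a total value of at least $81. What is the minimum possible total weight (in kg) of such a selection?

Subsets with value ≥ 81, sorted by total weight:
- vase+camera: weight 24, value 89
- painting+vase+camera: weight 26, value 92
- ring box+gold bar+camera: weight 26, value 84
Minimum weight: 24 kg.

24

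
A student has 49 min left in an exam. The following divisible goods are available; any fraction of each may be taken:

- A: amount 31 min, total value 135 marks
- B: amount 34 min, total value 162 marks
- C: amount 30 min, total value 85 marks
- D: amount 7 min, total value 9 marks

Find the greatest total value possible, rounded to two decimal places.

227.32

Take in order of value per unit:
- B (162/34 per unit): all 34 → value 162, running total 162.00
- A (135/31 per unit): 15 of 31 → value 15×135/31 = 65.3226, running total 227.32
Total 227.32.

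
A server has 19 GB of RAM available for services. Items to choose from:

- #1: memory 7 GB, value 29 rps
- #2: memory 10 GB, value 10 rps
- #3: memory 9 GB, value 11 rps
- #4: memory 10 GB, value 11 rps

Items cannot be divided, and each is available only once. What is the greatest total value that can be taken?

40 rps

This is a 0/1 knapsack; check combinations near the capacity.
- #1+#3: memory 7+9=16, value 29+11=40
- #1+#4: memory 7+10=17, value 29+11=40
- #1+#2: memory 7+10=17, value 29+10=39
- #1: memory 7, value 29
Best: 40 rps.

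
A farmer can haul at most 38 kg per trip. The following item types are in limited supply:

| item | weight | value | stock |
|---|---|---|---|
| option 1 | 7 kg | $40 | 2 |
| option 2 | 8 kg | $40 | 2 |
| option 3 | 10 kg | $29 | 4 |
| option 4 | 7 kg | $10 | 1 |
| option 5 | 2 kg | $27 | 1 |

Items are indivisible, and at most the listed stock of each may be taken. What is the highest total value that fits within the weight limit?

Top feasible selections:
- 2×option 1 + 2×option 2 + 1×option 5: weight 32, value 187
- 2×option 1 + 1×option 2 + 1×option 3 + 1×option 5: weight 34, value 176
- 1×option 1 + 2×option 2 + 1×option 3 + 1×option 5: weight 35, value 176
Best: $187.

$187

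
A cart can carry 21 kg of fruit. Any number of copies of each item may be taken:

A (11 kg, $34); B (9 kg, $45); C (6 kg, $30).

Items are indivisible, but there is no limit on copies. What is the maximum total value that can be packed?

$105

Best value-per-unit is B at 45/9; filling with it alone gives 2×45 = 90.
Optimal mix: 1×B + 2×C → weight 21, value 105.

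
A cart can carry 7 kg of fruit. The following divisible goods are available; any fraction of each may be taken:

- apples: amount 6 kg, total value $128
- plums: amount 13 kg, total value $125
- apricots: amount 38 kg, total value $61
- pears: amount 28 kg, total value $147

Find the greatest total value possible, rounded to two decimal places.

137.62

Take in order of value per unit:
- apples (128/6 per unit): all 6 → value 128, running total 128.00
- plums (125/13 per unit): 1 of 13 → value 1×125/13 = 9.6154, running total 137.62
Total 137.62.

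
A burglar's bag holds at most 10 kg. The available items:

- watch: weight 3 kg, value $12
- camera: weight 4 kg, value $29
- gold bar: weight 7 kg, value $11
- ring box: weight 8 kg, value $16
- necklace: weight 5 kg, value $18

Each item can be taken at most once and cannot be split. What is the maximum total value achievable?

Check high-value combinations within 10 kg:
- camera+necklace: weight 4+5=9, value 29+18=47
- watch+camera: weight 3+4=7, value 12+29=41
- watch+necklace: weight 3+5=8, value 12+18=30
- camera: weight 4, value 29
Best: $47.

$47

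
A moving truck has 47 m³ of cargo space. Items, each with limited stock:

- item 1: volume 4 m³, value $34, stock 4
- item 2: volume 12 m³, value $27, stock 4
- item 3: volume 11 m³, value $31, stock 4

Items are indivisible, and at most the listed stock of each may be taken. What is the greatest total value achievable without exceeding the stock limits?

Top feasible selections:
- 4×item 1 + 2×item 3: volume 38, value 198
- 3×item 1 + 3×item 3: volume 45, value 195
- 4×item 1 + 1×item 2 + 1×item 3: volume 39, value 194
- 3×item 1 + 1×item 2 + 2×item 3: volume 46, value 191
Best: $198.

$198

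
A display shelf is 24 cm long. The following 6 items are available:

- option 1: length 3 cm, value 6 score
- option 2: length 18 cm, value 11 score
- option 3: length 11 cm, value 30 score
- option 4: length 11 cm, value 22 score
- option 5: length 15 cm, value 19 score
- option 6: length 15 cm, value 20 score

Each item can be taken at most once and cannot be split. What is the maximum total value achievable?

52 score

Check high-value combinations within 24 cm:
- option 3+option 4: length 11+11=22, value 30+22=52
- option 1+option 3: length 3+11=14, value 6+30=36
- option 3: length 11, value 30
- option 1+option 4: length 3+11=14, value 6+22=28
Best: 52 score.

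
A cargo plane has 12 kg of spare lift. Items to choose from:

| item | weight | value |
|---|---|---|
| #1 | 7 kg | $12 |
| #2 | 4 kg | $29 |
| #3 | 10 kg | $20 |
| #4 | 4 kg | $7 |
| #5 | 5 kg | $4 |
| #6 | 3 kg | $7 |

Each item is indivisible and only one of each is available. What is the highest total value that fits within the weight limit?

Check high-value combinations within 12 kg:
- #2+#4+#6: weight 4+4+3=11, value 29+7+7=43
- #1+#2: weight 7+4=11, value 12+29=41
- #2+#5+#6: weight 4+5+3=12, value 29+4+7=40
Best: $43.

$43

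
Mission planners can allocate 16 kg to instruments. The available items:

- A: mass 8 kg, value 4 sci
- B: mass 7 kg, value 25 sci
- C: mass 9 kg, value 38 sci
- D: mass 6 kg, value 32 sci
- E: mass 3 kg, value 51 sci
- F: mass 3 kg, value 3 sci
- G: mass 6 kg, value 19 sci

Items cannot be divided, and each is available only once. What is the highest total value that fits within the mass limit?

This is a 0/1 knapsack; check combinations near the capacity.
- B+D+E: mass 7+6+3=16, value 25+32+51=108
- D+E+G: mass 6+3+6=15, value 32+51+19=102
- B+E+G: mass 7+3+6=16, value 25+51+19=95
- C+E+F: mass 9+3+3=15, value 38+51+3=92
- C+E: mass 9+3=12, value 38+51=89
Best: 108 sci.

108 sci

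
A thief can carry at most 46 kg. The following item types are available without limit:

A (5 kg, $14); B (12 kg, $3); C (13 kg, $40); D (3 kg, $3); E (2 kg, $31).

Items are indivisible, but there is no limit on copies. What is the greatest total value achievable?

Best value-per-unit is E at 31/2, and filling with it alone uses weight 23×2=46. No mix of the others beats 23×31 = 713.

$713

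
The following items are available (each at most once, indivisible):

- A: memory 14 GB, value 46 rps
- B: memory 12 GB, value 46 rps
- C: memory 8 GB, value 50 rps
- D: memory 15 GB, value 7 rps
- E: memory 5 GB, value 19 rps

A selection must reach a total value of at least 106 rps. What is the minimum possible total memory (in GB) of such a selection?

25

Subsets with value ≥ 106, sorted by total memory:
- B+C+E: memory 25, value 115
- A+C+E: memory 27, value 115
- A+B+E: memory 31, value 111
- A+B+C: memory 34, value 142
Minimum memory: 25 GB.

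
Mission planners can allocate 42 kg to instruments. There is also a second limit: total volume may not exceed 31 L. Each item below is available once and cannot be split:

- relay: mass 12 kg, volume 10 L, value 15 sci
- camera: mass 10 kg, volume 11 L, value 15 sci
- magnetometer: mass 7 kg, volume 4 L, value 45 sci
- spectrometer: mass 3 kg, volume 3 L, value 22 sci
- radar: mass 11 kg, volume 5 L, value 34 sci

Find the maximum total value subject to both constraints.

116 sci

Feasible sets respecting both limits:
- relay+magnetometer+spectrometer+radar: mass 33, volume 22, value 116
- camera+magnetometer+spectrometer+radar: mass 31, volume 23, value 116
- relay+camera+magnetometer+radar: mass 40, volume 30, value 109
- magnetometer+spectrometer+radar: mass 21, volume 12, value 101
Best: 116 sci.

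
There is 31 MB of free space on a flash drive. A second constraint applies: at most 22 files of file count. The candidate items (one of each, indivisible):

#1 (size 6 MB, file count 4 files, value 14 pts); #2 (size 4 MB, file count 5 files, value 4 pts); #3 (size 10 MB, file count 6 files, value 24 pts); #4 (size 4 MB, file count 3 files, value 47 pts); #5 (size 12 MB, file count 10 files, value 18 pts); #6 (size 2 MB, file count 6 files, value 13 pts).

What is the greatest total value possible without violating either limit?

Feasible sets respecting both limits:
- #1+#3+#4+#6: size 22, file count 19, value 98
- #1+#2+#3+#4: size 24, file count 18, value 89
- #3+#4+#5: size 26, file count 19, value 89
Best: 98 pts.

98 pts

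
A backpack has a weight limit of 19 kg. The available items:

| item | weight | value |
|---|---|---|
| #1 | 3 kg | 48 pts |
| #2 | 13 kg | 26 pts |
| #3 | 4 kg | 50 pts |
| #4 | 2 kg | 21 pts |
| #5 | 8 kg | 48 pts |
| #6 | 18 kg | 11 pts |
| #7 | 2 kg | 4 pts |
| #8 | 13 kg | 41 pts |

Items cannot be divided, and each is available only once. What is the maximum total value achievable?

This is a 0/1 knapsack; check combinations near the capacity.
- #1+#3+#4+#5+#7: weight 3+4+2+8+2=19, value 48+50+21+48+4=171
- #1+#3+#4+#5: weight 3+4+2+8=17, value 48+50+21+48=167
- #1+#3+#5+#7: weight 3+4+8+2=17, value 48+50+48+4=150
Best: 171 pts.

171 pts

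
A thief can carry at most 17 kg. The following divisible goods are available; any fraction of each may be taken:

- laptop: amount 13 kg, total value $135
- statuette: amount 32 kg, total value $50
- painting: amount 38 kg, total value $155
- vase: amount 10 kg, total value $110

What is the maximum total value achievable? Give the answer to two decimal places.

182.69

Take in order of value per unit:
- vase (110/10 per unit): all 10 → value 110, running total 110.00
- laptop (135/13 per unit): 7 of 13 → value 7×135/13 = 72.6923, running total 182.69
Total 182.69.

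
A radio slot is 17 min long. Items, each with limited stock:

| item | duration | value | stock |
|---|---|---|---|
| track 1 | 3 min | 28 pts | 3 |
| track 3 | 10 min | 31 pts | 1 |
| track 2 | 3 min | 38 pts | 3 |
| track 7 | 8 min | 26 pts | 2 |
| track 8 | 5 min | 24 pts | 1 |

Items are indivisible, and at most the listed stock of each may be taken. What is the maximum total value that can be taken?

170 pts

Top feasible selections:
- 2×track 1 + 3×track 2: duration 15, value 170
- 1×track 1 + 3×track 2 + 1×track 8: duration 17, value 166
Best: 170 pts.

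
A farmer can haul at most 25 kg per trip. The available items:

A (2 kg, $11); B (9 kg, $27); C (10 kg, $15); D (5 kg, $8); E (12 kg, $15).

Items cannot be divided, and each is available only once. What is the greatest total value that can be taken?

$53

This is a 0/1 knapsack; check combinations near the capacity.
- A+B+C: weight 2+9+10=21, value 11+27+15=53
- A+B+E: weight 2+9+12=23, value 11+27+15=53
- B+C+D: weight 9+10+5=24, value 27+15+8=50
- A+B+D: weight 2+9+5=16, value 11+27+8=46
Best: $53.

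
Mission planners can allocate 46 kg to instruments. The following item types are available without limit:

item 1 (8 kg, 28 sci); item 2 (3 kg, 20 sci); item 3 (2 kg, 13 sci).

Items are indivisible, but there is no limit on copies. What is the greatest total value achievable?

Best value-per-unit is item 2 at 20/3; filling with it alone gives 15×20 = 300.
Optimal mix: 14×item 2 + 2×item 3 → mass 46, value 306.

306 sci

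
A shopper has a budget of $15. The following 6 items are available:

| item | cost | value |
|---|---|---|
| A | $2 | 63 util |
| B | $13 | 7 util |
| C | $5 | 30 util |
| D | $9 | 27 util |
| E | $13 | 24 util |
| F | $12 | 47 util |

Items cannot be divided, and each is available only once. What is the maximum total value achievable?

Check high-value combinations within $15:
- A+F: cost 2+12=14, value 63+47=110
- A+C: cost 2+5=7, value 63+30=93
- A+D: cost 2+9=11, value 63+27=90
- A+E: cost 2+13=15, value 63+24=87
Best: 110 util.

110 util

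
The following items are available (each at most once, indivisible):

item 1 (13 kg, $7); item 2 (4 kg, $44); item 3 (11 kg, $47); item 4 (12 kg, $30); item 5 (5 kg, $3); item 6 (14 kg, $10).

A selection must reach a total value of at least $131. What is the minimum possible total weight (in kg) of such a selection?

41

Subsets with value ≥ 131, sorted by total weight:
- item 2+item 3+item 4+item 6: weight 41, value 131
- item 1+item 2+item 3+item 4+item 5: weight 45, value 131
- item 2+item 3+item 4+item 5+item 6: weight 46, value 134
Minimum weight: 41 kg.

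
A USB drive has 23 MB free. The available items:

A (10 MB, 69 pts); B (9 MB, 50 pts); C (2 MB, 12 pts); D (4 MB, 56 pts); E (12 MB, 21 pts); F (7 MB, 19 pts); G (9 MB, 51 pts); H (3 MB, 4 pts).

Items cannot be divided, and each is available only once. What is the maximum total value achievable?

This is a 0/1 knapsack; check combinations near the capacity.
- A+D+G: size 10+4+9=23, value 69+56+51=176
- A+B+D: size 10+9+4=23, value 69+50+56=175
- B+D+G: size 9+4+9=22, value 50+56+51=157
Best: 176 pts.

176 pts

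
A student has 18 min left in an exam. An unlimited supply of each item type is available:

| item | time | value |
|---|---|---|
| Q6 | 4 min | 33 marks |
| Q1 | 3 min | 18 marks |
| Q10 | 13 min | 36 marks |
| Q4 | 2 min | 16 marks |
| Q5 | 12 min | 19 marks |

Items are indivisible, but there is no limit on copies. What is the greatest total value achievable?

Best value-per-unit is Q6 at 33/4; filling with it alone gives 4×33 = 132.
Optimal mix: 4×Q6 + 1×Q4 → time 18, value 148.

148 marks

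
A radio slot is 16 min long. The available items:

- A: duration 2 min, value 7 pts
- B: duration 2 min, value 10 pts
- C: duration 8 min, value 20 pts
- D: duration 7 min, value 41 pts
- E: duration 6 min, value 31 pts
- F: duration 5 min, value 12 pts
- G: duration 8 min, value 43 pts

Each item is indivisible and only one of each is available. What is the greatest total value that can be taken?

Check high-value combinations within 16 min:
- D+G: duration 7+8=15, value 41+43=84
- B+E+G: duration 2+6+8=16, value 10+31+43=84
- B+D+E: duration 2+7+6=15, value 10+41+31=82
- A+E+G: duration 2+6+8=16, value 7+31+43=81
- A+D+E: duration 2+7+6=15, value 7+41+31=79
Best: 84 pts.

84 pts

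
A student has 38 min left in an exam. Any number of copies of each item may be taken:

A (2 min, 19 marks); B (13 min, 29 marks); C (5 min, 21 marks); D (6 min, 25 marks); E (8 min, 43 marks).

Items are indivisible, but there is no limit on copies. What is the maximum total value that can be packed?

Best value-per-unit is A at 19/2, and filling with it alone uses time 19×2=38. No mix of the others beats 19×19 = 361.

361 marks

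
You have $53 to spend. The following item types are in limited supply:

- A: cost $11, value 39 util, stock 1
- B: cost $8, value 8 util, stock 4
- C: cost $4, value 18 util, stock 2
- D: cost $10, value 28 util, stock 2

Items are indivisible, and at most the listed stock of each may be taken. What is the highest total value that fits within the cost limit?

139 util

Top feasible selections:
- 1×A + 1×B + 2×C + 2×D: cost 47, value 139
- 1×A + 2×C + 2×D: cost 39, value 131
- 1×A + 2×B + 1×C + 2×D: cost 51, value 129
- 1×A + 3×B + 2×C + 1×D: cost 53, value 127
Best: 139 util.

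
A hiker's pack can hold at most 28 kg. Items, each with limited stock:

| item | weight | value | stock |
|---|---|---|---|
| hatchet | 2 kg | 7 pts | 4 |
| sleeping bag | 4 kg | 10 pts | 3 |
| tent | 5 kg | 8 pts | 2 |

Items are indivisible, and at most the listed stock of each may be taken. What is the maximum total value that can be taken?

67 pts

Top feasible selections:
- 3×hatchet + 3×sleeping bag + 2×tent: weight 28, value 67
- 4×hatchet + 3×sleeping bag + 1×tent: weight 25, value 66
- 4×hatchet + 2×sleeping bag + 2×tent: weight 26, value 64
Best: 67 pts.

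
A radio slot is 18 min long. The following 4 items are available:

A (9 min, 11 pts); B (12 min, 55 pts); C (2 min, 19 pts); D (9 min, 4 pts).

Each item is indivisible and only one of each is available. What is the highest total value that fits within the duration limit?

Check high-value combinations within 18 min:
- B+C: duration 12+2=14, value 55+19=74
- B: duration 12, value 55
- A+C: duration 9+2=11, value 11+19=30
- C+D: duration 2+9=11, value 19+4=23
Best: 74 pts.

74 pts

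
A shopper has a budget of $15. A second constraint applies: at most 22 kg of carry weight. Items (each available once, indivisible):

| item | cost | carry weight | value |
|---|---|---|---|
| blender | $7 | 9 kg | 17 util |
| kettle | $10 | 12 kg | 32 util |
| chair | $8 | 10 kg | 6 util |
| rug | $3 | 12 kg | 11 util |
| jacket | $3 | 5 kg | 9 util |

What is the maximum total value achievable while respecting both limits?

Feasible sets respecting both limits:
- kettle+jacket: cost 13, carry weight 17, value 41
- kettle: cost 10, carry weight 12, value 32
- blender+rug: cost 10, carry weight 21, value 28
Best: 41 util.

41 util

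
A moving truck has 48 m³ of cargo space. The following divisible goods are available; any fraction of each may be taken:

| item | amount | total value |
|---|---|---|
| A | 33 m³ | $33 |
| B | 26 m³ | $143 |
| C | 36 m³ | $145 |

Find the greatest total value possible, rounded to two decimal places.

Take in order of value per unit:
- B (143/26 per unit): all 26 → value 143, running total 143.00
- C (145/36 per unit): 22 of 36 → value 22×145/36 = 88.6111, running total 231.61
Total 231.61.

231.61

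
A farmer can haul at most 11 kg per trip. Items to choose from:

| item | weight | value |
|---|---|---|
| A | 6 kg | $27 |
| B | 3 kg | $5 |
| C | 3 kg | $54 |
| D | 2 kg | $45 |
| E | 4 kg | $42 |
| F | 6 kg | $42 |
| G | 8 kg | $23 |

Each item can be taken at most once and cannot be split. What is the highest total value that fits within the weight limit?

$141

Check high-value combinations within 11 kg:
- C+D+E: weight 3+2+4=9, value 54+45+42=141
- C+D+F: weight 3+2+6=11, value 54+45+42=141
- A+C+D: weight 6+3+2=11, value 27+54+45=126
- B+C+D: weight 3+3+2=8, value 5+54+45=104
Best: $141.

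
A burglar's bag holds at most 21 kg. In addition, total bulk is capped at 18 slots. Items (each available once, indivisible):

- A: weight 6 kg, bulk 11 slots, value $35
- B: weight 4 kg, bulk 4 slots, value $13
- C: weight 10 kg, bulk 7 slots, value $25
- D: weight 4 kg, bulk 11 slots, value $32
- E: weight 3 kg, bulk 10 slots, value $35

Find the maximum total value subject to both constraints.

$60

Feasible sets respecting both limits:
- A+C: weight 16, bulk 18, value 60
- C+E: weight 13, bulk 17, value 60
- C+D: weight 14, bulk 18, value 57
- A+B: weight 10, bulk 15, value 48
Best: $60.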